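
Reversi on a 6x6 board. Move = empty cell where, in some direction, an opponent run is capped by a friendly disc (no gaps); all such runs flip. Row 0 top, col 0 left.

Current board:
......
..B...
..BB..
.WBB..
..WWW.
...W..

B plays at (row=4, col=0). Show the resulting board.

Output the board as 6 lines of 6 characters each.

Place B at (4,0); scan 8 dirs for brackets.
Dir NW: edge -> no flip
Dir N: first cell '.' (not opp) -> no flip
Dir NE: opp run (3,1) capped by B -> flip
Dir W: edge -> no flip
Dir E: first cell '.' (not opp) -> no flip
Dir SW: edge -> no flip
Dir S: first cell '.' (not opp) -> no flip
Dir SE: first cell '.' (not opp) -> no flip
All flips: (3,1)

Answer: ......
..B...
..BB..
.BBB..
B.WWW.
...W..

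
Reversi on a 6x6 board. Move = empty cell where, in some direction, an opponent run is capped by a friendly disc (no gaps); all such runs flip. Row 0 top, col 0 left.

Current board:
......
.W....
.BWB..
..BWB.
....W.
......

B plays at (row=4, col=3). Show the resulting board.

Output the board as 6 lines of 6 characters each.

Answer: ......
.W....
.BWB..
..BBB.
...BW.
......

Derivation:
Place B at (4,3); scan 8 dirs for brackets.
Dir NW: first cell 'B' (not opp) -> no flip
Dir N: opp run (3,3) capped by B -> flip
Dir NE: first cell 'B' (not opp) -> no flip
Dir W: first cell '.' (not opp) -> no flip
Dir E: opp run (4,4), next='.' -> no flip
Dir SW: first cell '.' (not opp) -> no flip
Dir S: first cell '.' (not opp) -> no flip
Dir SE: first cell '.' (not opp) -> no flip
All flips: (3,3)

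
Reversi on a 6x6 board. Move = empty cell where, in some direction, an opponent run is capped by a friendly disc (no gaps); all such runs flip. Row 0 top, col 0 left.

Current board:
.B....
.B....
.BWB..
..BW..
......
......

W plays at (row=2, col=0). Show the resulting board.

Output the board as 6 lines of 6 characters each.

Place W at (2,0); scan 8 dirs for brackets.
Dir NW: edge -> no flip
Dir N: first cell '.' (not opp) -> no flip
Dir NE: opp run (1,1), next='.' -> no flip
Dir W: edge -> no flip
Dir E: opp run (2,1) capped by W -> flip
Dir SW: edge -> no flip
Dir S: first cell '.' (not opp) -> no flip
Dir SE: first cell '.' (not opp) -> no flip
All flips: (2,1)

Answer: .B....
.B....
WWWB..
..BW..
......
......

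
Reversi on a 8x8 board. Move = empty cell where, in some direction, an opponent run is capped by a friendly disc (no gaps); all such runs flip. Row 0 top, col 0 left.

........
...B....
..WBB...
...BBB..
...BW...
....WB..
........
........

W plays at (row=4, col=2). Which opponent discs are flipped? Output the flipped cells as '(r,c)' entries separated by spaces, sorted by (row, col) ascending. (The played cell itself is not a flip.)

Answer: (4,3)

Derivation:
Dir NW: first cell '.' (not opp) -> no flip
Dir N: first cell '.' (not opp) -> no flip
Dir NE: opp run (3,3) (2,4), next='.' -> no flip
Dir W: first cell '.' (not opp) -> no flip
Dir E: opp run (4,3) capped by W -> flip
Dir SW: first cell '.' (not opp) -> no flip
Dir S: first cell '.' (not opp) -> no flip
Dir SE: first cell '.' (not opp) -> no flip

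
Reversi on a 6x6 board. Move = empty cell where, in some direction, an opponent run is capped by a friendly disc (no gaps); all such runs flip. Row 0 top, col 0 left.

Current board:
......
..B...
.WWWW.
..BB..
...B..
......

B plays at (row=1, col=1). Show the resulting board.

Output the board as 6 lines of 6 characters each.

Answer: ......
.BB...
.WBWW.
..BB..
...B..
......

Derivation:
Place B at (1,1); scan 8 dirs for brackets.
Dir NW: first cell '.' (not opp) -> no flip
Dir N: first cell '.' (not opp) -> no flip
Dir NE: first cell '.' (not opp) -> no flip
Dir W: first cell '.' (not opp) -> no flip
Dir E: first cell 'B' (not opp) -> no flip
Dir SW: first cell '.' (not opp) -> no flip
Dir S: opp run (2,1), next='.' -> no flip
Dir SE: opp run (2,2) capped by B -> flip
All flips: (2,2)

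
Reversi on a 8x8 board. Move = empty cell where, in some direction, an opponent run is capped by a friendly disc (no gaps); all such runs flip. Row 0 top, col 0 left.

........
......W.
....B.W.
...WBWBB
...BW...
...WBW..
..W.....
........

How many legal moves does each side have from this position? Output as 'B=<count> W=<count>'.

Answer: B=10 W=6

Derivation:
-- B to move --
(0,5): no bracket -> illegal
(0,6): flips 2 -> legal
(0,7): no bracket -> illegal
(1,5): flips 1 -> legal
(1,7): no bracket -> illegal
(2,2): no bracket -> illegal
(2,3): flips 1 -> legal
(2,5): no bracket -> illegal
(2,7): no bracket -> illegal
(3,2): flips 1 -> legal
(4,2): flips 1 -> legal
(4,5): flips 1 -> legal
(4,6): flips 1 -> legal
(5,1): no bracket -> illegal
(5,2): flips 1 -> legal
(5,6): flips 1 -> legal
(6,1): no bracket -> illegal
(6,3): flips 1 -> legal
(6,4): no bracket -> illegal
(6,5): no bracket -> illegal
(6,6): no bracket -> illegal
(7,1): no bracket -> illegal
(7,2): no bracket -> illegal
(7,3): no bracket -> illegal
B mobility = 10
-- W to move --
(1,3): flips 1 -> legal
(1,4): flips 2 -> legal
(1,5): flips 1 -> legal
(2,3): no bracket -> illegal
(2,5): no bracket -> illegal
(2,7): no bracket -> illegal
(3,2): no bracket -> illegal
(4,2): flips 1 -> legal
(4,5): no bracket -> illegal
(4,6): flips 1 -> legal
(4,7): no bracket -> illegal
(5,2): no bracket -> illegal
(6,3): no bracket -> illegal
(6,4): flips 1 -> legal
(6,5): no bracket -> illegal
W mobility = 6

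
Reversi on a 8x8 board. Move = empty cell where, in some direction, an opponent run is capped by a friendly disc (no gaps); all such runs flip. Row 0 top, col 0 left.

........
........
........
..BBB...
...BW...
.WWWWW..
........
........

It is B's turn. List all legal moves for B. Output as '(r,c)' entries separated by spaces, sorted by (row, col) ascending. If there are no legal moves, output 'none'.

Answer: (4,5) (6,1) (6,3) (6,4) (6,5) (6,6)

Derivation:
(3,5): no bracket -> illegal
(4,0): no bracket -> illegal
(4,1): no bracket -> illegal
(4,2): no bracket -> illegal
(4,5): flips 1 -> legal
(4,6): no bracket -> illegal
(5,0): no bracket -> illegal
(5,6): no bracket -> illegal
(6,0): no bracket -> illegal
(6,1): flips 1 -> legal
(6,2): no bracket -> illegal
(6,3): flips 1 -> legal
(6,4): flips 2 -> legal
(6,5): flips 1 -> legal
(6,6): flips 2 -> legal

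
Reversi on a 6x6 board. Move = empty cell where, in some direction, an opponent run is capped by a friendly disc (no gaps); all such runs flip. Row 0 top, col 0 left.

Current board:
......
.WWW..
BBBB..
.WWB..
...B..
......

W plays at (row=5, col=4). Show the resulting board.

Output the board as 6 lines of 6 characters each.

Answer: ......
.WWW..
BBBB..
.WWB..
...W..
....W.

Derivation:
Place W at (5,4); scan 8 dirs for brackets.
Dir NW: opp run (4,3) capped by W -> flip
Dir N: first cell '.' (not opp) -> no flip
Dir NE: first cell '.' (not opp) -> no flip
Dir W: first cell '.' (not opp) -> no flip
Dir E: first cell '.' (not opp) -> no flip
Dir SW: edge -> no flip
Dir S: edge -> no flip
Dir SE: edge -> no flip
All flips: (4,3)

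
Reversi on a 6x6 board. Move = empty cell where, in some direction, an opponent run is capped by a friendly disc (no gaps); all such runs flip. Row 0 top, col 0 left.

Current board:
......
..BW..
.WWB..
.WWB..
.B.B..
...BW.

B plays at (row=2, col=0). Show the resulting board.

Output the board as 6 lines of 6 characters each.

Place B at (2,0); scan 8 dirs for brackets.
Dir NW: edge -> no flip
Dir N: first cell '.' (not opp) -> no flip
Dir NE: first cell '.' (not opp) -> no flip
Dir W: edge -> no flip
Dir E: opp run (2,1) (2,2) capped by B -> flip
Dir SW: edge -> no flip
Dir S: first cell '.' (not opp) -> no flip
Dir SE: opp run (3,1), next='.' -> no flip
All flips: (2,1) (2,2)

Answer: ......
..BW..
BBBB..
.WWB..
.B.B..
...BW.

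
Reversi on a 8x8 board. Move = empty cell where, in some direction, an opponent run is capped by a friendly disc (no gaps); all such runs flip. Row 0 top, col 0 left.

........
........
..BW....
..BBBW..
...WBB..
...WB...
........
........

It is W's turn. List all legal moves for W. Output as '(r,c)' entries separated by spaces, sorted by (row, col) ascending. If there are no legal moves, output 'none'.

(1,1): no bracket -> illegal
(1,2): no bracket -> illegal
(1,3): no bracket -> illegal
(2,1): flips 2 -> legal
(2,4): no bracket -> illegal
(2,5): flips 1 -> legal
(3,1): flips 3 -> legal
(3,6): no bracket -> illegal
(4,1): flips 1 -> legal
(4,2): no bracket -> illegal
(4,6): flips 2 -> legal
(5,5): flips 2 -> legal
(5,6): flips 2 -> legal
(6,3): no bracket -> illegal
(6,4): no bracket -> illegal
(6,5): flips 1 -> legal

Answer: (2,1) (2,5) (3,1) (4,1) (4,6) (5,5) (5,6) (6,5)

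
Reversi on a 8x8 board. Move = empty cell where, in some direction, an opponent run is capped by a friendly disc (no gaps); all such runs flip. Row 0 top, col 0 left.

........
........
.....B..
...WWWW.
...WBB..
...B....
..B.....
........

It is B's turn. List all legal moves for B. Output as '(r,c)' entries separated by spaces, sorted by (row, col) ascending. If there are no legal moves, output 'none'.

(2,2): flips 1 -> legal
(2,3): flips 3 -> legal
(2,4): flips 1 -> legal
(2,6): flips 1 -> legal
(2,7): flips 1 -> legal
(3,2): no bracket -> illegal
(3,7): no bracket -> illegal
(4,2): flips 1 -> legal
(4,6): no bracket -> illegal
(4,7): flips 1 -> legal
(5,2): flips 2 -> legal
(5,4): no bracket -> illegal

Answer: (2,2) (2,3) (2,4) (2,6) (2,7) (4,2) (4,7) (5,2)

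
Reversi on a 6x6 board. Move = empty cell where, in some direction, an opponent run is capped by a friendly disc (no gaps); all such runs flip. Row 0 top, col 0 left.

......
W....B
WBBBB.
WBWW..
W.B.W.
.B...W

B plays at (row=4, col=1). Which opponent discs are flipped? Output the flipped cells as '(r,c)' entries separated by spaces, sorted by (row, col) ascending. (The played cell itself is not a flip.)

Answer: (3,2)

Derivation:
Dir NW: opp run (3,0), next=edge -> no flip
Dir N: first cell 'B' (not opp) -> no flip
Dir NE: opp run (3,2) capped by B -> flip
Dir W: opp run (4,0), next=edge -> no flip
Dir E: first cell 'B' (not opp) -> no flip
Dir SW: first cell '.' (not opp) -> no flip
Dir S: first cell 'B' (not opp) -> no flip
Dir SE: first cell '.' (not opp) -> no flip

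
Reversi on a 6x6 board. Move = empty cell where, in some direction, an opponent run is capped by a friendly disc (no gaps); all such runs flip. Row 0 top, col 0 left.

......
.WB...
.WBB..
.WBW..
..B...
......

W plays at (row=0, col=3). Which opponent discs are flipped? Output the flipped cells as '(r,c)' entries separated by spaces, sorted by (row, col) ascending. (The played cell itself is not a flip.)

Answer: (1,2)

Derivation:
Dir NW: edge -> no flip
Dir N: edge -> no flip
Dir NE: edge -> no flip
Dir W: first cell '.' (not opp) -> no flip
Dir E: first cell '.' (not opp) -> no flip
Dir SW: opp run (1,2) capped by W -> flip
Dir S: first cell '.' (not opp) -> no flip
Dir SE: first cell '.' (not opp) -> no flip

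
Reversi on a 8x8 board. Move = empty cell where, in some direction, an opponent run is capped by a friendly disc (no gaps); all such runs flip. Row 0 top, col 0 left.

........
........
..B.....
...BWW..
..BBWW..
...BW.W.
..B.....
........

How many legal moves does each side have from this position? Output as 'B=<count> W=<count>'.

-- B to move --
(2,3): no bracket -> illegal
(2,4): no bracket -> illegal
(2,5): flips 1 -> legal
(2,6): flips 2 -> legal
(3,6): flips 2 -> legal
(4,6): flips 2 -> legal
(4,7): no bracket -> illegal
(5,5): flips 2 -> legal
(5,7): no bracket -> illegal
(6,3): no bracket -> illegal
(6,4): no bracket -> illegal
(6,5): flips 1 -> legal
(6,6): no bracket -> illegal
(6,7): no bracket -> illegal
B mobility = 6
-- W to move --
(1,1): flips 2 -> legal
(1,2): no bracket -> illegal
(1,3): no bracket -> illegal
(2,1): no bracket -> illegal
(2,3): no bracket -> illegal
(2,4): no bracket -> illegal
(3,1): no bracket -> illegal
(3,2): flips 2 -> legal
(4,1): flips 2 -> legal
(5,1): no bracket -> illegal
(5,2): flips 2 -> legal
(6,1): no bracket -> illegal
(6,3): no bracket -> illegal
(6,4): no bracket -> illegal
(7,1): flips 2 -> legal
(7,2): no bracket -> illegal
(7,3): no bracket -> illegal
W mobility = 5

Answer: B=6 W=5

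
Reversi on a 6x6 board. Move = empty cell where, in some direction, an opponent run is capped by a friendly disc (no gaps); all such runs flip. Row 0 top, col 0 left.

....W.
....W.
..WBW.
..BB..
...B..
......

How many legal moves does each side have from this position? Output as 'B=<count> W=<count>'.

Answer: B=6 W=3

Derivation:
-- B to move --
(0,3): no bracket -> illegal
(0,5): flips 1 -> legal
(1,1): flips 1 -> legal
(1,2): flips 1 -> legal
(1,3): no bracket -> illegal
(1,5): flips 1 -> legal
(2,1): flips 1 -> legal
(2,5): flips 1 -> legal
(3,1): no bracket -> illegal
(3,4): no bracket -> illegal
(3,5): no bracket -> illegal
B mobility = 6
-- W to move --
(1,2): no bracket -> illegal
(1,3): no bracket -> illegal
(2,1): no bracket -> illegal
(3,1): no bracket -> illegal
(3,4): no bracket -> illegal
(4,1): flips 2 -> legal
(4,2): flips 2 -> legal
(4,4): flips 1 -> legal
(5,2): no bracket -> illegal
(5,3): no bracket -> illegal
(5,4): no bracket -> illegal
W mobility = 3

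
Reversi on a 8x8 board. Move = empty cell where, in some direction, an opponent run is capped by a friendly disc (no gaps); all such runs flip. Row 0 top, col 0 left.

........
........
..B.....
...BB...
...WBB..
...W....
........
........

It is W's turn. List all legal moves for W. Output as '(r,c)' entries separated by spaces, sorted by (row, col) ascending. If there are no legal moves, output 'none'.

Answer: (2,3) (2,5) (3,5) (4,6)

Derivation:
(1,1): no bracket -> illegal
(1,2): no bracket -> illegal
(1,3): no bracket -> illegal
(2,1): no bracket -> illegal
(2,3): flips 1 -> legal
(2,4): no bracket -> illegal
(2,5): flips 1 -> legal
(3,1): no bracket -> illegal
(3,2): no bracket -> illegal
(3,5): flips 1 -> legal
(3,6): no bracket -> illegal
(4,2): no bracket -> illegal
(4,6): flips 2 -> legal
(5,4): no bracket -> illegal
(5,5): no bracket -> illegal
(5,6): no bracket -> illegal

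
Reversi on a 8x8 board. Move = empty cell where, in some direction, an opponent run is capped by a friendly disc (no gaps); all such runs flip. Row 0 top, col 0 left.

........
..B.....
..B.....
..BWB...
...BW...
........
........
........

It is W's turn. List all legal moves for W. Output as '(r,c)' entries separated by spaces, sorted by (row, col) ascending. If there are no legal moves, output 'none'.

Answer: (1,1) (2,4) (3,1) (3,5) (4,2) (5,3)

Derivation:
(0,1): no bracket -> illegal
(0,2): no bracket -> illegal
(0,3): no bracket -> illegal
(1,1): flips 1 -> legal
(1,3): no bracket -> illegal
(2,1): no bracket -> illegal
(2,3): no bracket -> illegal
(2,4): flips 1 -> legal
(2,5): no bracket -> illegal
(3,1): flips 1 -> legal
(3,5): flips 1 -> legal
(4,1): no bracket -> illegal
(4,2): flips 1 -> legal
(4,5): no bracket -> illegal
(5,2): no bracket -> illegal
(5,3): flips 1 -> legal
(5,4): no bracket -> illegal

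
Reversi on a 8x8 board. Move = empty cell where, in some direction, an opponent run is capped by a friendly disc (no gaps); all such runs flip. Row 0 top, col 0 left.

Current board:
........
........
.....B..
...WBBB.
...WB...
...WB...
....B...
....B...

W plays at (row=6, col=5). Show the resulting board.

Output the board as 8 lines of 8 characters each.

Place W at (6,5); scan 8 dirs for brackets.
Dir NW: opp run (5,4) capped by W -> flip
Dir N: first cell '.' (not opp) -> no flip
Dir NE: first cell '.' (not opp) -> no flip
Dir W: opp run (6,4), next='.' -> no flip
Dir E: first cell '.' (not opp) -> no flip
Dir SW: opp run (7,4), next=edge -> no flip
Dir S: first cell '.' (not opp) -> no flip
Dir SE: first cell '.' (not opp) -> no flip
All flips: (5,4)

Answer: ........
........
.....B..
...WBBB.
...WB...
...WW...
....BW..
....B...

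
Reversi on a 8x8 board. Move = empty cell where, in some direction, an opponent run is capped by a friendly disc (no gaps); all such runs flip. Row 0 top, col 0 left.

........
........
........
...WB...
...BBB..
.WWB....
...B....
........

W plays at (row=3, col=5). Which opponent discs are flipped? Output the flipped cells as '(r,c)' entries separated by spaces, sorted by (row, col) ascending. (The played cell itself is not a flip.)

Answer: (3,4)

Derivation:
Dir NW: first cell '.' (not opp) -> no flip
Dir N: first cell '.' (not opp) -> no flip
Dir NE: first cell '.' (not opp) -> no flip
Dir W: opp run (3,4) capped by W -> flip
Dir E: first cell '.' (not opp) -> no flip
Dir SW: opp run (4,4) (5,3), next='.' -> no flip
Dir S: opp run (4,5), next='.' -> no flip
Dir SE: first cell '.' (not opp) -> no flip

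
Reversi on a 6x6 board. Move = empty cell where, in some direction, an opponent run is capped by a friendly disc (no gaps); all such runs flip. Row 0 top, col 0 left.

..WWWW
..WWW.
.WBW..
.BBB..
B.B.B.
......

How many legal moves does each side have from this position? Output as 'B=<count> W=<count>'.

Answer: B=4 W=3

Derivation:
-- B to move --
(0,1): no bracket -> illegal
(1,0): flips 1 -> legal
(1,1): flips 1 -> legal
(1,5): no bracket -> illegal
(2,0): flips 1 -> legal
(2,4): flips 1 -> legal
(2,5): no bracket -> illegal
(3,0): no bracket -> illegal
(3,4): no bracket -> illegal
B mobility = 4
-- W to move --
(1,1): no bracket -> illegal
(2,0): no bracket -> illegal
(2,4): no bracket -> illegal
(3,0): no bracket -> illegal
(3,4): no bracket -> illegal
(3,5): no bracket -> illegal
(4,1): flips 2 -> legal
(4,3): flips 2 -> legal
(4,5): no bracket -> illegal
(5,0): no bracket -> illegal
(5,1): no bracket -> illegal
(5,2): flips 3 -> legal
(5,3): no bracket -> illegal
(5,4): no bracket -> illegal
(5,5): no bracket -> illegal
W mobility = 3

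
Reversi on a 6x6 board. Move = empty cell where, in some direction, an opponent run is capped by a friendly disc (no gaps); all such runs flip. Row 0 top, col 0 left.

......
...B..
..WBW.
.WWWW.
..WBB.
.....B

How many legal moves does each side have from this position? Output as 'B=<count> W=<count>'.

-- B to move --
(1,1): flips 2 -> legal
(1,2): no bracket -> illegal
(1,4): flips 2 -> legal
(1,5): no bracket -> illegal
(2,0): no bracket -> illegal
(2,1): flips 2 -> legal
(2,5): flips 2 -> legal
(3,0): no bracket -> illegal
(3,5): flips 1 -> legal
(4,0): flips 2 -> legal
(4,1): flips 2 -> legal
(4,5): flips 1 -> legal
(5,1): no bracket -> illegal
(5,2): no bracket -> illegal
(5,3): no bracket -> illegal
B mobility = 8
-- W to move --
(0,2): flips 1 -> legal
(0,3): flips 2 -> legal
(0,4): flips 1 -> legal
(1,2): flips 1 -> legal
(1,4): flips 1 -> legal
(3,5): no bracket -> illegal
(4,5): flips 2 -> legal
(5,2): flips 1 -> legal
(5,3): flips 1 -> legal
(5,4): flips 2 -> legal
W mobility = 9

Answer: B=8 W=9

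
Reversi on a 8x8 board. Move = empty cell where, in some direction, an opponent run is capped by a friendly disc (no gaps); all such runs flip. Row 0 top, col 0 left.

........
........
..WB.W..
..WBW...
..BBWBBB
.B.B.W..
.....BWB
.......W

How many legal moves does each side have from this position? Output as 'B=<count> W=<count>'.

-- B to move --
(1,1): flips 1 -> legal
(1,2): flips 2 -> legal
(1,3): no bracket -> illegal
(1,4): no bracket -> illegal
(1,5): no bracket -> illegal
(1,6): flips 2 -> legal
(2,1): flips 2 -> legal
(2,4): no bracket -> illegal
(2,6): no bracket -> illegal
(3,1): flips 1 -> legal
(3,5): flips 2 -> legal
(3,6): no bracket -> illegal
(4,1): flips 1 -> legal
(5,4): no bracket -> illegal
(5,6): no bracket -> illegal
(5,7): no bracket -> illegal
(6,4): flips 1 -> legal
(7,5): no bracket -> illegal
(7,6): no bracket -> illegal
B mobility = 8
-- W to move --
(1,2): flips 1 -> legal
(1,3): no bracket -> illegal
(1,4): flips 1 -> legal
(2,4): flips 1 -> legal
(3,1): no bracket -> illegal
(3,5): flips 1 -> legal
(3,6): no bracket -> illegal
(3,7): flips 1 -> legal
(4,0): no bracket -> illegal
(4,1): flips 2 -> legal
(5,0): no bracket -> illegal
(5,2): flips 2 -> legal
(5,4): flips 1 -> legal
(5,6): flips 1 -> legal
(5,7): flips 1 -> legal
(6,0): no bracket -> illegal
(6,1): no bracket -> illegal
(6,2): flips 1 -> legal
(6,3): no bracket -> illegal
(6,4): flips 1 -> legal
(7,4): no bracket -> illegal
(7,5): flips 1 -> legal
(7,6): no bracket -> illegal
W mobility = 13

Answer: B=8 W=13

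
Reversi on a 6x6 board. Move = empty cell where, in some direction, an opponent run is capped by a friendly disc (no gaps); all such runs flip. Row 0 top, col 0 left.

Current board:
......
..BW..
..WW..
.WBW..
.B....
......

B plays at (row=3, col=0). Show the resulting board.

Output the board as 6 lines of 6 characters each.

Answer: ......
..BW..
..WW..
BBBW..
.B....
......

Derivation:
Place B at (3,0); scan 8 dirs for brackets.
Dir NW: edge -> no flip
Dir N: first cell '.' (not opp) -> no flip
Dir NE: first cell '.' (not opp) -> no flip
Dir W: edge -> no flip
Dir E: opp run (3,1) capped by B -> flip
Dir SW: edge -> no flip
Dir S: first cell '.' (not opp) -> no flip
Dir SE: first cell 'B' (not opp) -> no flip
All flips: (3,1)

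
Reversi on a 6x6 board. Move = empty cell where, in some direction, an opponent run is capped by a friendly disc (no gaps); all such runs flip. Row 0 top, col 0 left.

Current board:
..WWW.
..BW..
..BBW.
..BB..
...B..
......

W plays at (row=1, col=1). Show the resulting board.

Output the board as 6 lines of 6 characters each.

Place W at (1,1); scan 8 dirs for brackets.
Dir NW: first cell '.' (not opp) -> no flip
Dir N: first cell '.' (not opp) -> no flip
Dir NE: first cell 'W' (not opp) -> no flip
Dir W: first cell '.' (not opp) -> no flip
Dir E: opp run (1,2) capped by W -> flip
Dir SW: first cell '.' (not opp) -> no flip
Dir S: first cell '.' (not opp) -> no flip
Dir SE: opp run (2,2) (3,3), next='.' -> no flip
All flips: (1,2)

Answer: ..WWW.
.WWW..
..BBW.
..BB..
...B..
......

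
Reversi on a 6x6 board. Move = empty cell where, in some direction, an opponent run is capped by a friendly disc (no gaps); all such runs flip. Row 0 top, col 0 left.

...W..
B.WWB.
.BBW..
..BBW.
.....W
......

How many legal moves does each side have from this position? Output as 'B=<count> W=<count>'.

Answer: B=5 W=9

Derivation:
-- B to move --
(0,1): no bracket -> illegal
(0,2): flips 1 -> legal
(0,4): flips 1 -> legal
(1,1): flips 2 -> legal
(2,4): flips 1 -> legal
(2,5): no bracket -> illegal
(3,5): flips 1 -> legal
(4,3): no bracket -> illegal
(4,4): no bracket -> illegal
(5,4): no bracket -> illegal
(5,5): no bracket -> illegal
B mobility = 5
-- W to move --
(0,0): no bracket -> illegal
(0,1): no bracket -> illegal
(0,4): no bracket -> illegal
(0,5): flips 1 -> legal
(1,1): no bracket -> illegal
(1,5): flips 1 -> legal
(2,0): flips 2 -> legal
(2,4): no bracket -> illegal
(2,5): flips 1 -> legal
(3,0): flips 1 -> legal
(3,1): flips 3 -> legal
(4,1): flips 1 -> legal
(4,2): flips 2 -> legal
(4,3): flips 1 -> legal
(4,4): no bracket -> illegal
W mobility = 9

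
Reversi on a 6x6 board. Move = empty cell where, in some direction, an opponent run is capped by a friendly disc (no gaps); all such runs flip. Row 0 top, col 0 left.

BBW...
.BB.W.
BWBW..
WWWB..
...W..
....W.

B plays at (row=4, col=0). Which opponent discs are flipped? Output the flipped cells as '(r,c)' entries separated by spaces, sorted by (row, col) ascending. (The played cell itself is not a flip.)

Answer: (3,0) (3,1)

Derivation:
Dir NW: edge -> no flip
Dir N: opp run (3,0) capped by B -> flip
Dir NE: opp run (3,1) capped by B -> flip
Dir W: edge -> no flip
Dir E: first cell '.' (not opp) -> no flip
Dir SW: edge -> no flip
Dir S: first cell '.' (not opp) -> no flip
Dir SE: first cell '.' (not opp) -> no flip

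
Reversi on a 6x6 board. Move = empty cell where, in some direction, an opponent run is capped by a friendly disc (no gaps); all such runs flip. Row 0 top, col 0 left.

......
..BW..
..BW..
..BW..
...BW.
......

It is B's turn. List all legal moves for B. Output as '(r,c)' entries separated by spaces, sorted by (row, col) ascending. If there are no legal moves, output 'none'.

Answer: (0,3) (0,4) (1,4) (2,4) (3,4) (4,5) (5,5)

Derivation:
(0,2): no bracket -> illegal
(0,3): flips 3 -> legal
(0,4): flips 1 -> legal
(1,4): flips 2 -> legal
(2,4): flips 1 -> legal
(3,4): flips 2 -> legal
(3,5): no bracket -> illegal
(4,2): no bracket -> illegal
(4,5): flips 1 -> legal
(5,3): no bracket -> illegal
(5,4): no bracket -> illegal
(5,5): flips 2 -> legal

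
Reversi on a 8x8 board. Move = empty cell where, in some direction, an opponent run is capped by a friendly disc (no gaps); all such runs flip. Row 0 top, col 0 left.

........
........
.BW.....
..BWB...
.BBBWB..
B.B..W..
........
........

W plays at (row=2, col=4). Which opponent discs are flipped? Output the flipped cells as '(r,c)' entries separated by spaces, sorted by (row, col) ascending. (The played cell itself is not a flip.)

Dir NW: first cell '.' (not opp) -> no flip
Dir N: first cell '.' (not opp) -> no flip
Dir NE: first cell '.' (not opp) -> no flip
Dir W: first cell '.' (not opp) -> no flip
Dir E: first cell '.' (not opp) -> no flip
Dir SW: first cell 'W' (not opp) -> no flip
Dir S: opp run (3,4) capped by W -> flip
Dir SE: first cell '.' (not opp) -> no flip

Answer: (3,4)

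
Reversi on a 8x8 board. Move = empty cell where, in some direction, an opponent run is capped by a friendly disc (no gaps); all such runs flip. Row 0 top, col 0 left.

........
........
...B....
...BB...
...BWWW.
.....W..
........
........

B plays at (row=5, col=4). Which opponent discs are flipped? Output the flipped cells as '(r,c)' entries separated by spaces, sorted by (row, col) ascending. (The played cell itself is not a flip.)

Dir NW: first cell 'B' (not opp) -> no flip
Dir N: opp run (4,4) capped by B -> flip
Dir NE: opp run (4,5), next='.' -> no flip
Dir W: first cell '.' (not opp) -> no flip
Dir E: opp run (5,5), next='.' -> no flip
Dir SW: first cell '.' (not opp) -> no flip
Dir S: first cell '.' (not opp) -> no flip
Dir SE: first cell '.' (not opp) -> no flip

Answer: (4,4)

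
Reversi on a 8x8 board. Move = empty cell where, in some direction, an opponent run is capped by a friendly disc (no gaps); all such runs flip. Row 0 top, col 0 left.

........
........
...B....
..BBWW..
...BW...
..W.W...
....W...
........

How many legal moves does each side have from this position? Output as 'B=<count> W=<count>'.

-- B to move --
(2,4): no bracket -> illegal
(2,5): flips 1 -> legal
(2,6): no bracket -> illegal
(3,6): flips 2 -> legal
(4,1): no bracket -> illegal
(4,2): no bracket -> illegal
(4,5): flips 2 -> legal
(4,6): no bracket -> illegal
(5,1): no bracket -> illegal
(5,3): no bracket -> illegal
(5,5): flips 1 -> legal
(6,1): flips 1 -> legal
(6,2): no bracket -> illegal
(6,3): no bracket -> illegal
(6,5): flips 1 -> legal
(7,3): no bracket -> illegal
(7,4): no bracket -> illegal
(7,5): no bracket -> illegal
B mobility = 6
-- W to move --
(1,2): flips 1 -> legal
(1,3): no bracket -> illegal
(1,4): no bracket -> illegal
(2,1): flips 2 -> legal
(2,2): flips 1 -> legal
(2,4): no bracket -> illegal
(3,1): flips 2 -> legal
(4,1): no bracket -> illegal
(4,2): flips 1 -> legal
(5,3): no bracket -> illegal
W mobility = 5

Answer: B=6 W=5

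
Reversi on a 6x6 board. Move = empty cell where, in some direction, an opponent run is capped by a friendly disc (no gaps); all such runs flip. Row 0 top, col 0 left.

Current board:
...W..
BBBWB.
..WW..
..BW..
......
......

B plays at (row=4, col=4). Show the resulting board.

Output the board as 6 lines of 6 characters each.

Answer: ...W..
BBBWB.
..BW..
..BB..
....B.
......

Derivation:
Place B at (4,4); scan 8 dirs for brackets.
Dir NW: opp run (3,3) (2,2) capped by B -> flip
Dir N: first cell '.' (not opp) -> no flip
Dir NE: first cell '.' (not opp) -> no flip
Dir W: first cell '.' (not opp) -> no flip
Dir E: first cell '.' (not opp) -> no flip
Dir SW: first cell '.' (not opp) -> no flip
Dir S: first cell '.' (not opp) -> no flip
Dir SE: first cell '.' (not opp) -> no flip
All flips: (2,2) (3,3)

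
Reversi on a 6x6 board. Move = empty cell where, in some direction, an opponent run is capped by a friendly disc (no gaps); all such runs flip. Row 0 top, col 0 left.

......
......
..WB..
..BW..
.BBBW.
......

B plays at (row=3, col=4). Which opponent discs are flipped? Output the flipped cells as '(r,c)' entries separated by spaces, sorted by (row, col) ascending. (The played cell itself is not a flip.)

Answer: (3,3)

Derivation:
Dir NW: first cell 'B' (not opp) -> no flip
Dir N: first cell '.' (not opp) -> no flip
Dir NE: first cell '.' (not opp) -> no flip
Dir W: opp run (3,3) capped by B -> flip
Dir E: first cell '.' (not opp) -> no flip
Dir SW: first cell 'B' (not opp) -> no flip
Dir S: opp run (4,4), next='.' -> no flip
Dir SE: first cell '.' (not opp) -> no flip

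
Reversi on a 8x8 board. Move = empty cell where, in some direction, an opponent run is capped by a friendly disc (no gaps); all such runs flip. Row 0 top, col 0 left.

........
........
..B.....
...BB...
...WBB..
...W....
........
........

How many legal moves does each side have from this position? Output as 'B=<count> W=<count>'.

Answer: B=4 W=4

Derivation:
-- B to move --
(3,2): no bracket -> illegal
(4,2): flips 1 -> legal
(5,2): flips 1 -> legal
(5,4): no bracket -> illegal
(6,2): flips 1 -> legal
(6,3): flips 2 -> legal
(6,4): no bracket -> illegal
B mobility = 4
-- W to move --
(1,1): no bracket -> illegal
(1,2): no bracket -> illegal
(1,3): no bracket -> illegal
(2,1): no bracket -> illegal
(2,3): flips 1 -> legal
(2,4): no bracket -> illegal
(2,5): flips 1 -> legal
(3,1): no bracket -> illegal
(3,2): no bracket -> illegal
(3,5): flips 1 -> legal
(3,6): no bracket -> illegal
(4,2): no bracket -> illegal
(4,6): flips 2 -> legal
(5,4): no bracket -> illegal
(5,5): no bracket -> illegal
(5,6): no bracket -> illegal
W mobility = 4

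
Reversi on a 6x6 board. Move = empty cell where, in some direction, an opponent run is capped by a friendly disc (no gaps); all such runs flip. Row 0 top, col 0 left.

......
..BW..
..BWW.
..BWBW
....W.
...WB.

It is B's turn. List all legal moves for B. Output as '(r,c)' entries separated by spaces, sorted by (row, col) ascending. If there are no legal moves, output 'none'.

(0,2): no bracket -> illegal
(0,3): no bracket -> illegal
(0,4): flips 1 -> legal
(1,4): flips 3 -> legal
(1,5): no bracket -> illegal
(2,5): flips 2 -> legal
(4,2): no bracket -> illegal
(4,3): no bracket -> illegal
(4,5): no bracket -> illegal
(5,2): flips 1 -> legal
(5,5): flips 2 -> legal

Answer: (0,4) (1,4) (2,5) (5,2) (5,5)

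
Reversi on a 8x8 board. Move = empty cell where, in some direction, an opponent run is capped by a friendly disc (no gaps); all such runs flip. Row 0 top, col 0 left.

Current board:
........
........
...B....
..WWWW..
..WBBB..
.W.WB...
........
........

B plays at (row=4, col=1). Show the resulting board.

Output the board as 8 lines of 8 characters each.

Place B at (4,1); scan 8 dirs for brackets.
Dir NW: first cell '.' (not opp) -> no flip
Dir N: first cell '.' (not opp) -> no flip
Dir NE: opp run (3,2) capped by B -> flip
Dir W: first cell '.' (not opp) -> no flip
Dir E: opp run (4,2) capped by B -> flip
Dir SW: first cell '.' (not opp) -> no flip
Dir S: opp run (5,1), next='.' -> no flip
Dir SE: first cell '.' (not opp) -> no flip
All flips: (3,2) (4,2)

Answer: ........
........
...B....
..BWWW..
.BBBBB..
.W.WB...
........
........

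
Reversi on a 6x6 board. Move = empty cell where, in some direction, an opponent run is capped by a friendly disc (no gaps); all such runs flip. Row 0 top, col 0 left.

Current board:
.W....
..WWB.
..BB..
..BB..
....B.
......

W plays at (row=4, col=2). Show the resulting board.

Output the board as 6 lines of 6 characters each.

Answer: .W....
..WWB.
..WB..
..WB..
..W.B.
......

Derivation:
Place W at (4,2); scan 8 dirs for brackets.
Dir NW: first cell '.' (not opp) -> no flip
Dir N: opp run (3,2) (2,2) capped by W -> flip
Dir NE: opp run (3,3), next='.' -> no flip
Dir W: first cell '.' (not opp) -> no flip
Dir E: first cell '.' (not opp) -> no flip
Dir SW: first cell '.' (not opp) -> no flip
Dir S: first cell '.' (not opp) -> no flip
Dir SE: first cell '.' (not opp) -> no flip
All flips: (2,2) (3,2)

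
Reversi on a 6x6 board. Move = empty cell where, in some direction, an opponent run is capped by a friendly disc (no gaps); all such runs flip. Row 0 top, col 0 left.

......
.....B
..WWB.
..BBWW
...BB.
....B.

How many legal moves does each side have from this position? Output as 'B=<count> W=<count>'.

Answer: B=6 W=9

Derivation:
-- B to move --
(1,1): flips 1 -> legal
(1,2): flips 1 -> legal
(1,3): flips 1 -> legal
(1,4): flips 1 -> legal
(2,1): flips 2 -> legal
(2,5): flips 1 -> legal
(3,1): no bracket -> illegal
(4,5): no bracket -> illegal
B mobility = 6
-- W to move --
(0,4): no bracket -> illegal
(0,5): no bracket -> illegal
(1,3): flips 1 -> legal
(1,4): flips 1 -> legal
(2,1): no bracket -> illegal
(2,5): flips 1 -> legal
(3,1): flips 2 -> legal
(4,1): flips 1 -> legal
(4,2): flips 1 -> legal
(4,5): no bracket -> illegal
(5,2): flips 1 -> legal
(5,3): flips 3 -> legal
(5,5): flips 2 -> legal
W mobility = 9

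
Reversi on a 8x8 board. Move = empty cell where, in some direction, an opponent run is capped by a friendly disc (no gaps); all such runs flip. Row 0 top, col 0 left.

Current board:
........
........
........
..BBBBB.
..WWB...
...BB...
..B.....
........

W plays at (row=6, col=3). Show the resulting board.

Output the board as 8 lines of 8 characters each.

Answer: ........
........
........
..BBBBB.
..WWB...
...WB...
..BW....
........

Derivation:
Place W at (6,3); scan 8 dirs for brackets.
Dir NW: first cell '.' (not opp) -> no flip
Dir N: opp run (5,3) capped by W -> flip
Dir NE: opp run (5,4), next='.' -> no flip
Dir W: opp run (6,2), next='.' -> no flip
Dir E: first cell '.' (not opp) -> no flip
Dir SW: first cell '.' (not opp) -> no flip
Dir S: first cell '.' (not opp) -> no flip
Dir SE: first cell '.' (not opp) -> no flip
All flips: (5,3)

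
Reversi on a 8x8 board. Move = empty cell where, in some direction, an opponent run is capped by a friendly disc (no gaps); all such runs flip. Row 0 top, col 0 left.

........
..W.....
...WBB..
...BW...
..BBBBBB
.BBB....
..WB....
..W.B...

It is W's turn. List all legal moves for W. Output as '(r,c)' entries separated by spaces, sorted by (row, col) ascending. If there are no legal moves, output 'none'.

Answer: (1,4) (1,6) (2,6) (3,2) (3,5) (4,0) (5,4) (5,6) (6,1) (6,4) (7,3)

Derivation:
(1,3): no bracket -> illegal
(1,4): flips 1 -> legal
(1,5): no bracket -> illegal
(1,6): flips 1 -> legal
(2,2): no bracket -> illegal
(2,6): flips 2 -> legal
(3,1): no bracket -> illegal
(3,2): flips 3 -> legal
(3,5): flips 2 -> legal
(3,6): no bracket -> illegal
(3,7): no bracket -> illegal
(4,0): flips 1 -> legal
(4,1): no bracket -> illegal
(5,0): no bracket -> illegal
(5,4): flips 2 -> legal
(5,5): no bracket -> illegal
(5,6): flips 1 -> legal
(5,7): no bracket -> illegal
(6,0): no bracket -> illegal
(6,1): flips 2 -> legal
(6,4): flips 1 -> legal
(6,5): no bracket -> illegal
(7,3): flips 4 -> legal
(7,5): no bracket -> illegal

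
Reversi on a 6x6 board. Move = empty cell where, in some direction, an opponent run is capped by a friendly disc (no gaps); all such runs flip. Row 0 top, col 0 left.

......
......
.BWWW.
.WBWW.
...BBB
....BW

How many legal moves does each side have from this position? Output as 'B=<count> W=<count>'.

Answer: B=8 W=7

Derivation:
-- B to move --
(1,1): flips 2 -> legal
(1,2): flips 3 -> legal
(1,3): flips 2 -> legal
(1,4): flips 3 -> legal
(1,5): no bracket -> illegal
(2,0): no bracket -> illegal
(2,5): flips 4 -> legal
(3,0): flips 1 -> legal
(3,5): flips 2 -> legal
(4,0): no bracket -> illegal
(4,1): flips 1 -> legal
(4,2): no bracket -> illegal
B mobility = 8
-- W to move --
(1,0): no bracket -> illegal
(1,1): flips 1 -> legal
(1,2): no bracket -> illegal
(2,0): flips 1 -> legal
(3,0): no bracket -> illegal
(3,5): flips 1 -> legal
(4,1): flips 1 -> legal
(4,2): flips 1 -> legal
(5,2): flips 1 -> legal
(5,3): flips 2 -> legal
W mobility = 7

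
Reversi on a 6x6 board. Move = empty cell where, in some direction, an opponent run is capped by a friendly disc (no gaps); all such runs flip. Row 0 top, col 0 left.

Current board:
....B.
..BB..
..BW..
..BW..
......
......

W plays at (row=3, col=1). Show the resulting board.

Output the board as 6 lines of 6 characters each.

Answer: ....B.
..BB..
..BW..
.WWW..
......
......

Derivation:
Place W at (3,1); scan 8 dirs for brackets.
Dir NW: first cell '.' (not opp) -> no flip
Dir N: first cell '.' (not opp) -> no flip
Dir NE: opp run (2,2) (1,3) (0,4), next=edge -> no flip
Dir W: first cell '.' (not opp) -> no flip
Dir E: opp run (3,2) capped by W -> flip
Dir SW: first cell '.' (not opp) -> no flip
Dir S: first cell '.' (not opp) -> no flip
Dir SE: first cell '.' (not opp) -> no flip
All flips: (3,2)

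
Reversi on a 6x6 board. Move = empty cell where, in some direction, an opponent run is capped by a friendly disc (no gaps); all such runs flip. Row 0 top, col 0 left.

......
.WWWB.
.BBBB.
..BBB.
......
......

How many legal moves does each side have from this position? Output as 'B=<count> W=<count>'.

Answer: B=6 W=8

Derivation:
-- B to move --
(0,0): flips 1 -> legal
(0,1): flips 2 -> legal
(0,2): flips 2 -> legal
(0,3): flips 2 -> legal
(0,4): flips 1 -> legal
(1,0): flips 3 -> legal
(2,0): no bracket -> illegal
B mobility = 6
-- W to move --
(0,3): no bracket -> illegal
(0,4): no bracket -> illegal
(0,5): no bracket -> illegal
(1,0): no bracket -> illegal
(1,5): flips 1 -> legal
(2,0): no bracket -> illegal
(2,5): no bracket -> illegal
(3,0): flips 1 -> legal
(3,1): flips 2 -> legal
(3,5): flips 1 -> legal
(4,1): no bracket -> illegal
(4,2): flips 2 -> legal
(4,3): flips 2 -> legal
(4,4): flips 2 -> legal
(4,5): flips 2 -> legal
W mobility = 8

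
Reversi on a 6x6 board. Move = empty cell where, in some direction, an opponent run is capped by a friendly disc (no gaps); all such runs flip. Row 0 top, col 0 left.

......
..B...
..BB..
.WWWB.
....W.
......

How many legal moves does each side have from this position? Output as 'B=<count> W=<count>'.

-- B to move --
(2,0): no bracket -> illegal
(2,1): no bracket -> illegal
(2,4): no bracket -> illegal
(3,0): flips 3 -> legal
(3,5): no bracket -> illegal
(4,0): flips 1 -> legal
(4,1): flips 1 -> legal
(4,2): flips 1 -> legal
(4,3): flips 1 -> legal
(4,5): no bracket -> illegal
(5,3): no bracket -> illegal
(5,4): flips 1 -> legal
(5,5): flips 2 -> legal
B mobility = 7
-- W to move --
(0,1): no bracket -> illegal
(0,2): flips 2 -> legal
(0,3): no bracket -> illegal
(1,1): flips 1 -> legal
(1,3): flips 2 -> legal
(1,4): flips 1 -> legal
(2,1): no bracket -> illegal
(2,4): flips 1 -> legal
(2,5): no bracket -> illegal
(3,5): flips 1 -> legal
(4,3): no bracket -> illegal
(4,5): no bracket -> illegal
W mobility = 6

Answer: B=7 W=6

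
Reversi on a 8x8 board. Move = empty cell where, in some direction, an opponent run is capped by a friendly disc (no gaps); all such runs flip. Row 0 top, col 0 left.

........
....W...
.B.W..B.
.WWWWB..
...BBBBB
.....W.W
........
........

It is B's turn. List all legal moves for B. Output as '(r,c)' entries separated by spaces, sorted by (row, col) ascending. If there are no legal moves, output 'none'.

Answer: (1,2) (1,3) (2,2) (2,4) (2,5) (3,0) (4,1) (6,4) (6,5) (6,6) (6,7)

Derivation:
(0,3): no bracket -> illegal
(0,4): no bracket -> illegal
(0,5): no bracket -> illegal
(1,2): flips 2 -> legal
(1,3): flips 2 -> legal
(1,5): no bracket -> illegal
(2,0): no bracket -> illegal
(2,2): flips 1 -> legal
(2,4): flips 1 -> legal
(2,5): flips 1 -> legal
(3,0): flips 4 -> legal
(4,0): no bracket -> illegal
(4,1): flips 1 -> legal
(4,2): no bracket -> illegal
(5,4): no bracket -> illegal
(5,6): no bracket -> illegal
(6,4): flips 1 -> legal
(6,5): flips 1 -> legal
(6,6): flips 1 -> legal
(6,7): flips 1 -> legal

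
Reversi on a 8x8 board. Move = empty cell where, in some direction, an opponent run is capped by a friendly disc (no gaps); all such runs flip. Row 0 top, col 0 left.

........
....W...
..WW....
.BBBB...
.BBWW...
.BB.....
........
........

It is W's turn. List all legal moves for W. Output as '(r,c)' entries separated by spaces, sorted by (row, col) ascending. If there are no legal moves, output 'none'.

Answer: (2,1) (2,4) (2,5) (4,0) (4,5) (5,0) (6,1) (6,2)

Derivation:
(2,0): no bracket -> illegal
(2,1): flips 1 -> legal
(2,4): flips 1 -> legal
(2,5): flips 1 -> legal
(3,0): no bracket -> illegal
(3,5): no bracket -> illegal
(4,0): flips 3 -> legal
(4,5): flips 1 -> legal
(5,0): flips 2 -> legal
(5,3): no bracket -> illegal
(6,0): no bracket -> illegal
(6,1): flips 1 -> legal
(6,2): flips 3 -> legal
(6,3): no bracket -> illegal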